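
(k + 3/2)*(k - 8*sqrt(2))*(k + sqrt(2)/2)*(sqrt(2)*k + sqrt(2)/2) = sqrt(2)*k^4 - 15*k^3 + 2*sqrt(2)*k^3 - 30*k^2 - 29*sqrt(2)*k^2/4 - 16*sqrt(2)*k - 45*k/4 - 6*sqrt(2)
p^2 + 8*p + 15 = (p + 3)*(p + 5)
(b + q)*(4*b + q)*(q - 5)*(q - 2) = 4*b^2*q^2 - 28*b^2*q + 40*b^2 + 5*b*q^3 - 35*b*q^2 + 50*b*q + q^4 - 7*q^3 + 10*q^2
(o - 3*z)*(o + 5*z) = o^2 + 2*o*z - 15*z^2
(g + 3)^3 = g^3 + 9*g^2 + 27*g + 27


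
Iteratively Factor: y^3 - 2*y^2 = (y)*(y^2 - 2*y) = y*(y - 2)*(y)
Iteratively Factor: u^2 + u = (u + 1)*(u)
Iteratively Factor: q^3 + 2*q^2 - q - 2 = (q + 2)*(q^2 - 1) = (q + 1)*(q + 2)*(q - 1)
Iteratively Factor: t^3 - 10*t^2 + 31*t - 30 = (t - 3)*(t^2 - 7*t + 10) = (t - 5)*(t - 3)*(t - 2)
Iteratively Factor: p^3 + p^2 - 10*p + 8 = (p + 4)*(p^2 - 3*p + 2) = (p - 1)*(p + 4)*(p - 2)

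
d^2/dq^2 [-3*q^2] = -6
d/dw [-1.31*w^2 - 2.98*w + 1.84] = -2.62*w - 2.98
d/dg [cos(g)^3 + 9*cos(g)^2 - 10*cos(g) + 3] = (-3*cos(g)^2 - 18*cos(g) + 10)*sin(g)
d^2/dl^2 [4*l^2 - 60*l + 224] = 8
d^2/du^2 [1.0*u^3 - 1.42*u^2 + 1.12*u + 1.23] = 6.0*u - 2.84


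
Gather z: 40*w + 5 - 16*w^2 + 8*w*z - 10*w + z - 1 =-16*w^2 + 30*w + z*(8*w + 1) + 4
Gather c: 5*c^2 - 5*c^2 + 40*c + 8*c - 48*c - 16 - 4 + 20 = 0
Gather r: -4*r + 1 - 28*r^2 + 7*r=-28*r^2 + 3*r + 1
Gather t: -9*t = -9*t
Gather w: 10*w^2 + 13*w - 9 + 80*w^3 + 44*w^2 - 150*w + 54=80*w^3 + 54*w^2 - 137*w + 45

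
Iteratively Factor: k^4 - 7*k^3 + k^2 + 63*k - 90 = (k + 3)*(k^3 - 10*k^2 + 31*k - 30) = (k - 3)*(k + 3)*(k^2 - 7*k + 10) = (k - 5)*(k - 3)*(k + 3)*(k - 2)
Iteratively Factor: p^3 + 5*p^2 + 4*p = (p + 1)*(p^2 + 4*p) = p*(p + 1)*(p + 4)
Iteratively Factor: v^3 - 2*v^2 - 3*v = (v + 1)*(v^2 - 3*v) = v*(v + 1)*(v - 3)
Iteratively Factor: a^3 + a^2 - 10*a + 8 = (a - 2)*(a^2 + 3*a - 4) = (a - 2)*(a - 1)*(a + 4)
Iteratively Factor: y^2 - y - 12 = (y - 4)*(y + 3)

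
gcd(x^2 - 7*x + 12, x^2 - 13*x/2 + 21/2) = x - 3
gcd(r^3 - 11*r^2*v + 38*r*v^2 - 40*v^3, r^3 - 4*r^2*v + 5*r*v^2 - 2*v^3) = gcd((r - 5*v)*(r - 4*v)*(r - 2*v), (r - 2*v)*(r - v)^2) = r - 2*v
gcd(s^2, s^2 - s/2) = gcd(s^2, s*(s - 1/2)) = s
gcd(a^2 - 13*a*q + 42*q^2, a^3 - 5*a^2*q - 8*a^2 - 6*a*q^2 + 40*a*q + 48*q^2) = -a + 6*q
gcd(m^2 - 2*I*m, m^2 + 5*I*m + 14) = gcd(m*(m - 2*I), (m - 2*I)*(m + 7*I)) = m - 2*I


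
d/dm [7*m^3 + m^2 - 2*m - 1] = 21*m^2 + 2*m - 2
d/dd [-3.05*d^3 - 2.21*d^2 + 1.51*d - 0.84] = -9.15*d^2 - 4.42*d + 1.51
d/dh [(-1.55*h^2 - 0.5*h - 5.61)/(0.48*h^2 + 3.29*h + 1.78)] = (-4.8595*h^2 - 0.132400000000001*h + 17.5669)/(0.2304*h^4 + 3.1584*h^3 + 12.5329*h^2 + 11.7124*h + 3.1684)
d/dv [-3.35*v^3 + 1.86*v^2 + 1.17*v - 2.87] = -10.05*v^2 + 3.72*v + 1.17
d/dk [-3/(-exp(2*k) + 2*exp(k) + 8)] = 6*(1 - exp(k))*exp(k)/(-exp(2*k) + 2*exp(k) + 8)^2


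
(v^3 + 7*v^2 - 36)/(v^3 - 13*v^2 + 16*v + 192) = (v^2 + 4*v - 12)/(v^2 - 16*v + 64)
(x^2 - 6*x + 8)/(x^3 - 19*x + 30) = (x - 4)/(x^2 + 2*x - 15)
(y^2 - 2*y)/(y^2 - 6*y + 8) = y/(y - 4)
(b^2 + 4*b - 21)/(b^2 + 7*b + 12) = (b^2 + 4*b - 21)/(b^2 + 7*b + 12)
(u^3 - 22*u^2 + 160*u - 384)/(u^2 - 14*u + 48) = u - 8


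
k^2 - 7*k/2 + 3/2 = (k - 3)*(k - 1/2)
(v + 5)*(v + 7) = v^2 + 12*v + 35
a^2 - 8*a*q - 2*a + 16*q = (a - 2)*(a - 8*q)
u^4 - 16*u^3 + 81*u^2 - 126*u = u*(u - 7)*(u - 6)*(u - 3)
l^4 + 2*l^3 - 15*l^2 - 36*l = l*(l - 4)*(l + 3)^2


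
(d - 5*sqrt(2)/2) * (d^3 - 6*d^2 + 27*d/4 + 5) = d^4 - 6*d^3 - 5*sqrt(2)*d^3/2 + 27*d^2/4 + 15*sqrt(2)*d^2 - 135*sqrt(2)*d/8 + 5*d - 25*sqrt(2)/2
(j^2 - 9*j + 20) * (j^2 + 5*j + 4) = j^4 - 4*j^3 - 21*j^2 + 64*j + 80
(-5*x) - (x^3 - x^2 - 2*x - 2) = -x^3 + x^2 - 3*x + 2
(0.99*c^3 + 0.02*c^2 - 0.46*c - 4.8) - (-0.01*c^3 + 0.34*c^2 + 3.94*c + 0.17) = 1.0*c^3 - 0.32*c^2 - 4.4*c - 4.97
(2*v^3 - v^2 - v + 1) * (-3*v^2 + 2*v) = -6*v^5 + 7*v^4 + v^3 - 5*v^2 + 2*v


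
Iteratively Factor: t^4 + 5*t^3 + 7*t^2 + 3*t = (t + 1)*(t^3 + 4*t^2 + 3*t) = (t + 1)*(t + 3)*(t^2 + t) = t*(t + 1)*(t + 3)*(t + 1)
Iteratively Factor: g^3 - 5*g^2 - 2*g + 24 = (g + 2)*(g^2 - 7*g + 12) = (g - 4)*(g + 2)*(g - 3)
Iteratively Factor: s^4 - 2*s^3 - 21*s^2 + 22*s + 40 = (s - 5)*(s^3 + 3*s^2 - 6*s - 8) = (s - 5)*(s - 2)*(s^2 + 5*s + 4) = (s - 5)*(s - 2)*(s + 4)*(s + 1)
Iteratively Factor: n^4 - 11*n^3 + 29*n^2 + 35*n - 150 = (n - 5)*(n^3 - 6*n^2 - n + 30) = (n - 5)*(n + 2)*(n^2 - 8*n + 15) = (n - 5)*(n - 3)*(n + 2)*(n - 5)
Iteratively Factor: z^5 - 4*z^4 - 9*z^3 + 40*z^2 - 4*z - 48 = (z - 2)*(z^4 - 2*z^3 - 13*z^2 + 14*z + 24) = (z - 2)^2*(z^3 - 13*z - 12) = (z - 2)^2*(z + 3)*(z^2 - 3*z - 4) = (z - 2)^2*(z + 1)*(z + 3)*(z - 4)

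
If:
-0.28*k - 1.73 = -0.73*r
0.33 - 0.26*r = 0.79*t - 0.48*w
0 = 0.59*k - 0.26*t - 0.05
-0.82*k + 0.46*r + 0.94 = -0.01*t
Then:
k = 3.27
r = 3.62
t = 7.22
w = 13.16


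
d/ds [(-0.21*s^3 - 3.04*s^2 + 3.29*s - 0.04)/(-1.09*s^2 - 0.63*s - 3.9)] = (0.2289*s^4 + 0.264600000000001*s^3 + 7.9583*s^2 + 23.6248*s - 12.8562)/(1.1881*s^4 + 1.3734*s^3 + 8.8989*s^2 + 4.914*s + 15.21)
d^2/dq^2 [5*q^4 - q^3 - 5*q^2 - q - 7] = 60*q^2 - 6*q - 10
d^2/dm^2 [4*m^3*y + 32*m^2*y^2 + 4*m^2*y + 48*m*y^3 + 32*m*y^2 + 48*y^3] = 8*y*(3*m + 8*y + 1)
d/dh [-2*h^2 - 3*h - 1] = -4*h - 3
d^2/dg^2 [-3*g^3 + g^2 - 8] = 2 - 18*g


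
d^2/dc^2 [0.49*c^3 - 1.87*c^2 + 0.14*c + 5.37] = 2.94*c - 3.74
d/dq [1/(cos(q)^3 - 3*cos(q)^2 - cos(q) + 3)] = (3*cos(q)^2 - 6*cos(q) - 1)/((cos(q) - 3)^2*sin(q)^3)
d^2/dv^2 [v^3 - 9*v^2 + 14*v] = 6*v - 18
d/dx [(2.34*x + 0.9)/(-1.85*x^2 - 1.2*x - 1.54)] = (4.329*x^2 + 3.33*x - 2.5236)/(3.4225*x^4 + 4.44*x^3 + 7.138*x^2 + 3.696*x + 2.3716)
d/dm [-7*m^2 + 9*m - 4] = 9 - 14*m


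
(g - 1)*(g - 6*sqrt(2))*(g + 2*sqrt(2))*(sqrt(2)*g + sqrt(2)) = sqrt(2)*g^4 - 8*g^3 - 25*sqrt(2)*g^2 + 8*g + 24*sqrt(2)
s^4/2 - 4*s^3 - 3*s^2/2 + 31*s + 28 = (s/2 + 1)*(s - 7)*(s - 4)*(s + 1)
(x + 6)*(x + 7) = x^2 + 13*x + 42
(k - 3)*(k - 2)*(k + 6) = k^3 + k^2 - 24*k + 36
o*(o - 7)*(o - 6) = o^3 - 13*o^2 + 42*o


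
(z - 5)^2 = z^2 - 10*z + 25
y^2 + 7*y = y*(y + 7)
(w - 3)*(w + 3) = w^2 - 9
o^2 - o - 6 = (o - 3)*(o + 2)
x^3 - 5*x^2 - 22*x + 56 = (x - 7)*(x - 2)*(x + 4)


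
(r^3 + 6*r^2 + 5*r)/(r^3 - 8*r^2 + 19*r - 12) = r*(r^2 + 6*r + 5)/(r^3 - 8*r^2 + 19*r - 12)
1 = 1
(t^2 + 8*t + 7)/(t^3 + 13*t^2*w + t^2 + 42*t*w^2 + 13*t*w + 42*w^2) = (t + 7)/(t^2 + 13*t*w + 42*w^2)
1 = 1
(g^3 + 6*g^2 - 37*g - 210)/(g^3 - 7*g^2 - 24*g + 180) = (g + 7)/(g - 6)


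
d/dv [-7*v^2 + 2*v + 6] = 2 - 14*v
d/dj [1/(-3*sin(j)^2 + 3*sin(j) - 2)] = 3*(2*sin(j) - 1)*cos(j)/(3*sin(j)^2 - 3*sin(j) + 2)^2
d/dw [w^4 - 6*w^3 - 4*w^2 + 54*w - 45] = 4*w^3 - 18*w^2 - 8*w + 54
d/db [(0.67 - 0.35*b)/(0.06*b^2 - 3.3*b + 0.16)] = (0.021*b^2 - 0.0804*b + 2.155)/(0.0036*b^4 - 0.396*b^3 + 10.9092*b^2 - 1.056*b + 0.0256)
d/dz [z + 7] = 1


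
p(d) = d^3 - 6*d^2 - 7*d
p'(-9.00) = 344.00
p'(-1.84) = 25.24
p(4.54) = -61.87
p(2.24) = -34.55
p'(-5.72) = 159.80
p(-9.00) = -1152.00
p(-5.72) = -343.42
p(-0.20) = 1.15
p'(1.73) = -18.78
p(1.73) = -24.89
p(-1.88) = -14.69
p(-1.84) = -13.66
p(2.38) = -37.17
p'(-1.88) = 26.16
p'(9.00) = 128.00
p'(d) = 3*d^2 - 12*d - 7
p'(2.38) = -18.57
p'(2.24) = -18.83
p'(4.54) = 0.35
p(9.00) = 180.00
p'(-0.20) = -4.48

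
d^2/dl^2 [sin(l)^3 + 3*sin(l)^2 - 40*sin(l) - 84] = -9*sin(l)^3 - 12*sin(l)^2 + 46*sin(l) + 6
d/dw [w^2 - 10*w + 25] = 2*w - 10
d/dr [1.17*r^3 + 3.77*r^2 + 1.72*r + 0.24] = 3.51*r^2 + 7.54*r + 1.72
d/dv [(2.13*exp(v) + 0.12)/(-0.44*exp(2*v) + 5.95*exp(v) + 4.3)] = (0.9372*exp(2*v) + 0.105600000000001*exp(v) + 8.445)*exp(v)/(0.1936*exp(4*v) - 5.236*exp(3*v) + 31.6185*exp(2*v) + 51.17*exp(v) + 18.49)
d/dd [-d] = -1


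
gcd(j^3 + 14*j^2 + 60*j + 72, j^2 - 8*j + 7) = 1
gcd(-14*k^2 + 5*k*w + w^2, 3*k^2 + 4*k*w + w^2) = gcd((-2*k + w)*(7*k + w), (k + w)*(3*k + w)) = 1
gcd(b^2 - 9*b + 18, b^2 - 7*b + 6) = b - 6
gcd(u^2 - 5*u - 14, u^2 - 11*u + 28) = u - 7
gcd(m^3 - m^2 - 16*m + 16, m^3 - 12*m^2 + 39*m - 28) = m^2 - 5*m + 4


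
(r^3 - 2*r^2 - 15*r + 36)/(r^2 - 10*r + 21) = (r^2 + r - 12)/(r - 7)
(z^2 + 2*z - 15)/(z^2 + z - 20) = (z - 3)/(z - 4)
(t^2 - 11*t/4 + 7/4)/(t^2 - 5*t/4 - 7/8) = 2*(t - 1)/(2*t + 1)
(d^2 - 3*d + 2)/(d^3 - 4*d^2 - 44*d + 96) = (d - 1)/(d^2 - 2*d - 48)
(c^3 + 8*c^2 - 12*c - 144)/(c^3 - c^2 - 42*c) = (c^2 + 2*c - 24)/(c*(c - 7))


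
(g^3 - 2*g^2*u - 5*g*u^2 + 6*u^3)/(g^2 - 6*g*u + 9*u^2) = (-g^2 - g*u + 2*u^2)/(-g + 3*u)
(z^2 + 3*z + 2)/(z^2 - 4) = (z + 1)/(z - 2)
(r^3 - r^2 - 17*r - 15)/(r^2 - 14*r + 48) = (r^3 - r^2 - 17*r - 15)/(r^2 - 14*r + 48)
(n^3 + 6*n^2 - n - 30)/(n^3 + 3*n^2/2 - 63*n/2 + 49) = 2*(n^2 + 8*n + 15)/(2*n^2 + 7*n - 49)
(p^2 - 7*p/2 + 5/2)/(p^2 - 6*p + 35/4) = 2*(p - 1)/(2*p - 7)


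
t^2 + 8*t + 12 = (t + 2)*(t + 6)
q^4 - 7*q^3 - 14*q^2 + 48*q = q*(q - 8)*(q - 2)*(q + 3)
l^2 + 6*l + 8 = (l + 2)*(l + 4)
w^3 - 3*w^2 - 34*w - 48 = (w - 8)*(w + 2)*(w + 3)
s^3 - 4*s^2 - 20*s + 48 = (s - 6)*(s - 2)*(s + 4)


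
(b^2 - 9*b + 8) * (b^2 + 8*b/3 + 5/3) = b^4 - 19*b^3/3 - 43*b^2/3 + 19*b/3 + 40/3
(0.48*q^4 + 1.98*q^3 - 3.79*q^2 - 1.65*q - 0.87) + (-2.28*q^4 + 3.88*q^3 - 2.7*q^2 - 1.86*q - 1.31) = -1.8*q^4 + 5.86*q^3 - 6.49*q^2 - 3.51*q - 2.18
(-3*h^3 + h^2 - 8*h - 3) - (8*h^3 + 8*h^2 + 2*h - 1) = -11*h^3 - 7*h^2 - 10*h - 2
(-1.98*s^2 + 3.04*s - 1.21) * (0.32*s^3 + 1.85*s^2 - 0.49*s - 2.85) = -0.6336*s^5 - 2.6902*s^4 + 6.207*s^3 + 1.9149*s^2 - 8.0711*s + 3.4485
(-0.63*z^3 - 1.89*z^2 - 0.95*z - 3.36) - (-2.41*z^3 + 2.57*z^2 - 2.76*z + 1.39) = 1.78*z^3 - 4.46*z^2 + 1.81*z - 4.75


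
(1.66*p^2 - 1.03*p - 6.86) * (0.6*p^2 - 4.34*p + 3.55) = 0.996*p^4 - 7.8224*p^3 + 6.2472*p^2 + 26.1159*p - 24.353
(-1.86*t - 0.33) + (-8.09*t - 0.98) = -9.95*t - 1.31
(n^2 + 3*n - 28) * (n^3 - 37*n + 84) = n^5 + 3*n^4 - 65*n^3 - 27*n^2 + 1288*n - 2352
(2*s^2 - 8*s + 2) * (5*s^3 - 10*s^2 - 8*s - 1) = 10*s^5 - 60*s^4 + 74*s^3 + 42*s^2 - 8*s - 2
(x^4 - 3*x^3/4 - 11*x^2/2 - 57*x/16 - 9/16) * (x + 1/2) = x^5 - x^4/4 - 47*x^3/8 - 101*x^2/16 - 75*x/32 - 9/32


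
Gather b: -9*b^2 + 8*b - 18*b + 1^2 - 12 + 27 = -9*b^2 - 10*b + 16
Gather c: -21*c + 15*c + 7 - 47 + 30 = -6*c - 10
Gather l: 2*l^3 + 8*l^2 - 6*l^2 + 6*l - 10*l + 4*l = 2*l^3 + 2*l^2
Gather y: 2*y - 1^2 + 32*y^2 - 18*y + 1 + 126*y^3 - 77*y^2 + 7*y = 126*y^3 - 45*y^2 - 9*y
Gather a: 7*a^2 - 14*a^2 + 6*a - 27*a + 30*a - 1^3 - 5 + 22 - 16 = -7*a^2 + 9*a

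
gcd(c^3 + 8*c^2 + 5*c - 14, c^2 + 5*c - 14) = c + 7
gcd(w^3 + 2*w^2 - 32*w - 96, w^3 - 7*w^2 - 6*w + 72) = w - 6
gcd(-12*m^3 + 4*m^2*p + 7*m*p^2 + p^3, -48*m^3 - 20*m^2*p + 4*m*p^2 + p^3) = 12*m^2 + 8*m*p + p^2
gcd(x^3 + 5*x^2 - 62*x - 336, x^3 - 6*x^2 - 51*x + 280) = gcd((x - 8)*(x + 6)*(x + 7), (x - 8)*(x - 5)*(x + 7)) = x^2 - x - 56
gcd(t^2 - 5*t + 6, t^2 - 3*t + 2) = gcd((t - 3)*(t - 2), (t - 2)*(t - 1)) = t - 2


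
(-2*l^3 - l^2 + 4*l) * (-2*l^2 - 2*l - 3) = 4*l^5 + 6*l^4 - 5*l^2 - 12*l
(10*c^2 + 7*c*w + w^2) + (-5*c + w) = 10*c^2 + 7*c*w - 5*c + w^2 + w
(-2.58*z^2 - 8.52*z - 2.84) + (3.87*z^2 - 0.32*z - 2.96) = 1.29*z^2 - 8.84*z - 5.8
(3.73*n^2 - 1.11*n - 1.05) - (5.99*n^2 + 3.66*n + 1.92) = -2.26*n^2 - 4.77*n - 2.97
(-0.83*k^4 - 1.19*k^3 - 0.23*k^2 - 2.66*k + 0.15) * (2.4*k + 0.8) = -1.992*k^5 - 3.52*k^4 - 1.504*k^3 - 6.568*k^2 - 1.768*k + 0.12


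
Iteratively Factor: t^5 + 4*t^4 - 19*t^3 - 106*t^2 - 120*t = (t + 3)*(t^4 + t^3 - 22*t^2 - 40*t) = t*(t + 3)*(t^3 + t^2 - 22*t - 40) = t*(t + 3)*(t + 4)*(t^2 - 3*t - 10) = t*(t - 5)*(t + 3)*(t + 4)*(t + 2)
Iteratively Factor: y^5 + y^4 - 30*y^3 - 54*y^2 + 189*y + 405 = (y + 3)*(y^4 - 2*y^3 - 24*y^2 + 18*y + 135) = (y + 3)^2*(y^3 - 5*y^2 - 9*y + 45) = (y - 3)*(y + 3)^2*(y^2 - 2*y - 15) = (y - 5)*(y - 3)*(y + 3)^2*(y + 3)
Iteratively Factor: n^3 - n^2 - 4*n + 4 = (n - 2)*(n^2 + n - 2) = (n - 2)*(n + 2)*(n - 1)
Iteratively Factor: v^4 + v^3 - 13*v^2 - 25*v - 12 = (v - 4)*(v^3 + 5*v^2 + 7*v + 3) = (v - 4)*(v + 1)*(v^2 + 4*v + 3) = (v - 4)*(v + 1)^2*(v + 3)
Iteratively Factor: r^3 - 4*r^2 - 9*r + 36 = (r + 3)*(r^2 - 7*r + 12) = (r - 4)*(r + 3)*(r - 3)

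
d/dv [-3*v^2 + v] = 1 - 6*v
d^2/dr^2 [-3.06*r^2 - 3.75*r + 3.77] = -6.12000000000000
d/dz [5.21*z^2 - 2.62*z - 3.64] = 10.42*z - 2.62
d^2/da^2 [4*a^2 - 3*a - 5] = 8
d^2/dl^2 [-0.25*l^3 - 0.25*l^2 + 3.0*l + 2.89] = -1.5*l - 0.5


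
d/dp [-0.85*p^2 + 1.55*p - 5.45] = 1.55 - 1.7*p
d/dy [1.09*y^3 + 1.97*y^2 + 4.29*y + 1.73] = 3.27*y^2 + 3.94*y + 4.29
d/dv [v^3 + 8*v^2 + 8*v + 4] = 3*v^2 + 16*v + 8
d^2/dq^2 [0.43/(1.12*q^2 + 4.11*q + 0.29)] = (-1.078784*q^2 - 3.958752*q + 0.43*(2.24*q + 4.11)*(4.48*q + 8.22) - 0.279328)/(1.12*q^2 + 4.11*q + 0.29)^3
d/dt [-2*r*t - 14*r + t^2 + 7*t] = -2*r + 2*t + 7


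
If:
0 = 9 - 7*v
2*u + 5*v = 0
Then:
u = -45/14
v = 9/7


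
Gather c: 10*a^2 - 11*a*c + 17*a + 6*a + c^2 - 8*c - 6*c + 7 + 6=10*a^2 + 23*a + c^2 + c*(-11*a - 14) + 13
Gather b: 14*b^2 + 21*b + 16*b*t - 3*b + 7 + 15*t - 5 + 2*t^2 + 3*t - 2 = 14*b^2 + b*(16*t + 18) + 2*t^2 + 18*t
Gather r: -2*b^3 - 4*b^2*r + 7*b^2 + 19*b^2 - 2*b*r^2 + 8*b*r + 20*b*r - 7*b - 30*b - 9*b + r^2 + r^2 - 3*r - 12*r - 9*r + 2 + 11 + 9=-2*b^3 + 26*b^2 - 46*b + r^2*(2 - 2*b) + r*(-4*b^2 + 28*b - 24) + 22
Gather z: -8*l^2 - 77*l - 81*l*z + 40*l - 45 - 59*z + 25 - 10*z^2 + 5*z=-8*l^2 - 37*l - 10*z^2 + z*(-81*l - 54) - 20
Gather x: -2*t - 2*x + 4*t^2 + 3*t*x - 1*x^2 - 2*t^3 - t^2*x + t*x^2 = -2*t^3 + 4*t^2 - 2*t + x^2*(t - 1) + x*(-t^2 + 3*t - 2)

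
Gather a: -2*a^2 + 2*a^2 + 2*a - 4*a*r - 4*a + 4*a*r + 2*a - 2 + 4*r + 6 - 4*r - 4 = 0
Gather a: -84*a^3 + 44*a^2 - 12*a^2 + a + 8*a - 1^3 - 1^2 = -84*a^3 + 32*a^2 + 9*a - 2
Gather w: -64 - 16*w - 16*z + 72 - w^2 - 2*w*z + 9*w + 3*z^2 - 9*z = -w^2 + w*(-2*z - 7) + 3*z^2 - 25*z + 8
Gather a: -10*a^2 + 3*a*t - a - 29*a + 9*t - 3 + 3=-10*a^2 + a*(3*t - 30) + 9*t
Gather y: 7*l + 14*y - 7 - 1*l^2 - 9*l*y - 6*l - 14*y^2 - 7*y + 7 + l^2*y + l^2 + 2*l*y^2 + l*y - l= y^2*(2*l - 14) + y*(l^2 - 8*l + 7)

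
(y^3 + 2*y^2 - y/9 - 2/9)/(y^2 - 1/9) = y + 2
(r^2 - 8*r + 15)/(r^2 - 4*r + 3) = (r - 5)/(r - 1)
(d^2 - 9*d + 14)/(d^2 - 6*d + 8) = (d - 7)/(d - 4)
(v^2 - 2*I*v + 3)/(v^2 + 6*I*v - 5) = (v - 3*I)/(v + 5*I)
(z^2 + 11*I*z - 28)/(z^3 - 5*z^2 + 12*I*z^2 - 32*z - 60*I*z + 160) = (z + 7*I)/(z^2 + z*(-5 + 8*I) - 40*I)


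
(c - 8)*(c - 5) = c^2 - 13*c + 40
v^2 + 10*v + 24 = (v + 4)*(v + 6)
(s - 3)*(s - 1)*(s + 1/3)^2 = s^4 - 10*s^3/3 + 4*s^2/9 + 14*s/9 + 1/3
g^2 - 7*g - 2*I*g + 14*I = (g - 7)*(g - 2*I)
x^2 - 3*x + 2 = (x - 2)*(x - 1)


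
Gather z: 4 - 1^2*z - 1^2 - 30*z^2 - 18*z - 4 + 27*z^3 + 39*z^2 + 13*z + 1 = 27*z^3 + 9*z^2 - 6*z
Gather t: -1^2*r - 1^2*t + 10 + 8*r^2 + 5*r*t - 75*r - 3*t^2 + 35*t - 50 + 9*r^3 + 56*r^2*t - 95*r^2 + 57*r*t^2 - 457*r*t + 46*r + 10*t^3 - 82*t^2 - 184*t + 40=9*r^3 - 87*r^2 - 30*r + 10*t^3 + t^2*(57*r - 85) + t*(56*r^2 - 452*r - 150)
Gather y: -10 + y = y - 10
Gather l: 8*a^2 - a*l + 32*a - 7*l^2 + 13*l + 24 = 8*a^2 + 32*a - 7*l^2 + l*(13 - a) + 24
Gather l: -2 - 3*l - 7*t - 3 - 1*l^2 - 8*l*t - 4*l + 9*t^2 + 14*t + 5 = -l^2 + l*(-8*t - 7) + 9*t^2 + 7*t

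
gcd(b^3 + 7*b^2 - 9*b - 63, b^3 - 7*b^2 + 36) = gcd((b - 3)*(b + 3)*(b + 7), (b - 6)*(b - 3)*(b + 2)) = b - 3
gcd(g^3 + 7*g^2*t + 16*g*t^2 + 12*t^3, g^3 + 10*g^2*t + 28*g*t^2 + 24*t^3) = g^2 + 4*g*t + 4*t^2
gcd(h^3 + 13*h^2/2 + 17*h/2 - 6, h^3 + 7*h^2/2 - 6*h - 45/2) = h + 3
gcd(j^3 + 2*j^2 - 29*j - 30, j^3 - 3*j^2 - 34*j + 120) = j^2 + j - 30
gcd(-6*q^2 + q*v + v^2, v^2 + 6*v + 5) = 1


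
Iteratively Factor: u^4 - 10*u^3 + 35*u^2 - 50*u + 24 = (u - 1)*(u^3 - 9*u^2 + 26*u - 24) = (u - 3)*(u - 1)*(u^2 - 6*u + 8) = (u - 4)*(u - 3)*(u - 1)*(u - 2)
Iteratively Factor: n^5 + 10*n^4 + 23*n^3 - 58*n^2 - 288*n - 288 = (n + 2)*(n^4 + 8*n^3 + 7*n^2 - 72*n - 144) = (n - 3)*(n + 2)*(n^3 + 11*n^2 + 40*n + 48) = (n - 3)*(n + 2)*(n + 4)*(n^2 + 7*n + 12) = (n - 3)*(n + 2)*(n + 3)*(n + 4)*(n + 4)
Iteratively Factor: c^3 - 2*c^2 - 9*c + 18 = (c - 2)*(c^2 - 9) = (c - 2)*(c + 3)*(c - 3)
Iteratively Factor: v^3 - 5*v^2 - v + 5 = (v + 1)*(v^2 - 6*v + 5) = (v - 5)*(v + 1)*(v - 1)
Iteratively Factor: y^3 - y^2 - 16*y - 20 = (y + 2)*(y^2 - 3*y - 10) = (y + 2)^2*(y - 5)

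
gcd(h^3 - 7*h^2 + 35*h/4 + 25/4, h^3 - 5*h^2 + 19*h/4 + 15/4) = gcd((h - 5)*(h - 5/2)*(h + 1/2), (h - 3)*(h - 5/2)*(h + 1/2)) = h^2 - 2*h - 5/4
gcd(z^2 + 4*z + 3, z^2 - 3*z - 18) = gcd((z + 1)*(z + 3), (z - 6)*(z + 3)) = z + 3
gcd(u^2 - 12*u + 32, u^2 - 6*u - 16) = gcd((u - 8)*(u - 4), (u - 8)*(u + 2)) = u - 8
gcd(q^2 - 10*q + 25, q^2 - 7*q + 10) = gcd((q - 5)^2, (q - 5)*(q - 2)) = q - 5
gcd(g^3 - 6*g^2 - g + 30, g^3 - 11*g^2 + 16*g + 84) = g + 2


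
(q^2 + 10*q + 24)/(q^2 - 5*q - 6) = (q^2 + 10*q + 24)/(q^2 - 5*q - 6)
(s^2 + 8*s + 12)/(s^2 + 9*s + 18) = (s + 2)/(s + 3)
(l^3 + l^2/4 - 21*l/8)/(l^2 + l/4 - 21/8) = l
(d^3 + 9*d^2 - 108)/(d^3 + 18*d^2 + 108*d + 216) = (d - 3)/(d + 6)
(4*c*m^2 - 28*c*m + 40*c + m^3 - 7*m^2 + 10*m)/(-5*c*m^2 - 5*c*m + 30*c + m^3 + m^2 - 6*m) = (-4*c*m + 20*c - m^2 + 5*m)/(5*c*m + 15*c - m^2 - 3*m)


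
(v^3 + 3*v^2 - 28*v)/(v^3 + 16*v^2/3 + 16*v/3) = 3*(v^2 + 3*v - 28)/(3*v^2 + 16*v + 16)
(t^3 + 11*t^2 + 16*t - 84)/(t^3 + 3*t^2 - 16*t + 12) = (t + 7)/(t - 1)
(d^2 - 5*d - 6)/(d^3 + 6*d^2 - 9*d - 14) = (d - 6)/(d^2 + 5*d - 14)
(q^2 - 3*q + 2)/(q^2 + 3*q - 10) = (q - 1)/(q + 5)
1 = 1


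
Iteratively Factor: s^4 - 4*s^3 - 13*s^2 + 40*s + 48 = (s - 4)*(s^3 - 13*s - 12) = (s - 4)*(s + 3)*(s^2 - 3*s - 4) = (s - 4)*(s + 1)*(s + 3)*(s - 4)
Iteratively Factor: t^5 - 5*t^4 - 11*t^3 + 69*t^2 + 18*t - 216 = (t - 4)*(t^4 - t^3 - 15*t^2 + 9*t + 54) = (t - 4)*(t + 2)*(t^3 - 3*t^2 - 9*t + 27) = (t - 4)*(t - 3)*(t + 2)*(t^2 - 9) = (t - 4)*(t - 3)*(t + 2)*(t + 3)*(t - 3)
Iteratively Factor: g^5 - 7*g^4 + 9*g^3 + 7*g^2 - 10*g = (g + 1)*(g^4 - 8*g^3 + 17*g^2 - 10*g) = (g - 5)*(g + 1)*(g^3 - 3*g^2 + 2*g) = (g - 5)*(g - 1)*(g + 1)*(g^2 - 2*g) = (g - 5)*(g - 2)*(g - 1)*(g + 1)*(g)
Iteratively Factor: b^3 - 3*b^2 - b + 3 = (b - 3)*(b^2 - 1) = (b - 3)*(b - 1)*(b + 1)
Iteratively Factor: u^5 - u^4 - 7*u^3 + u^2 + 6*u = (u + 2)*(u^4 - 3*u^3 - u^2 + 3*u) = (u - 3)*(u + 2)*(u^3 - u) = (u - 3)*(u - 1)*(u + 2)*(u^2 + u) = u*(u - 3)*(u - 1)*(u + 2)*(u + 1)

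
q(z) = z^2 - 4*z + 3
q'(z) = 2*z - 4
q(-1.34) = 10.16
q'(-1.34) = -6.68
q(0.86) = 0.30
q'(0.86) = -2.28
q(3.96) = 2.84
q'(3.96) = 3.92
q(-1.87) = 13.98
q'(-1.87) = -7.74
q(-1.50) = 11.25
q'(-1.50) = -7.00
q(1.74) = -0.93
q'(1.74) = -0.52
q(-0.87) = 7.24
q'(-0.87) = -5.74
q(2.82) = -0.33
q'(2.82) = 1.64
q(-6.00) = 63.00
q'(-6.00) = -16.00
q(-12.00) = 195.00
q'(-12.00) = -28.00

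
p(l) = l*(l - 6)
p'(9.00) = 12.00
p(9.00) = 27.00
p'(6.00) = 6.00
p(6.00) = 0.00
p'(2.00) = -2.00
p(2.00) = -8.00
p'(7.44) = 8.88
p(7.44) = 10.71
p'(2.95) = -0.10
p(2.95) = -9.00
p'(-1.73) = -9.46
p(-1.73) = 13.37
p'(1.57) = -2.86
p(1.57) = -6.96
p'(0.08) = -5.84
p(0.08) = -0.47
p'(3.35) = 0.70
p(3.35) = -8.88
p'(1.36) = -3.28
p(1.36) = -6.31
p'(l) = 2*l - 6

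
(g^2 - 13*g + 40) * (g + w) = g^3 + g^2*w - 13*g^2 - 13*g*w + 40*g + 40*w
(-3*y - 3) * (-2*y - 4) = 6*y^2 + 18*y + 12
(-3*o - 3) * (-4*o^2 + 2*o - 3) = 12*o^3 + 6*o^2 + 3*o + 9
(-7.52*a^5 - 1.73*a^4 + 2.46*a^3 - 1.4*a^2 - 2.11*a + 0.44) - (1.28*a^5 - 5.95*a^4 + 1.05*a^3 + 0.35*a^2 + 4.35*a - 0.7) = -8.8*a^5 + 4.22*a^4 + 1.41*a^3 - 1.75*a^2 - 6.46*a + 1.14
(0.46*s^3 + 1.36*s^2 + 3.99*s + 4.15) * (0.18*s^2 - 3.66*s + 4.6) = 0.0828*s^5 - 1.4388*s^4 - 2.1434*s^3 - 7.6004*s^2 + 3.165*s + 19.09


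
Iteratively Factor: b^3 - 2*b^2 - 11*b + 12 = (b + 3)*(b^2 - 5*b + 4) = (b - 4)*(b + 3)*(b - 1)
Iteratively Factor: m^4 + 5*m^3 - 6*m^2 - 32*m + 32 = (m - 2)*(m^3 + 7*m^2 + 8*m - 16) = (m - 2)*(m - 1)*(m^2 + 8*m + 16) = (m - 2)*(m - 1)*(m + 4)*(m + 4)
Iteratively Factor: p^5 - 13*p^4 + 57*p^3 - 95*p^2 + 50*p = (p - 5)*(p^4 - 8*p^3 + 17*p^2 - 10*p) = p*(p - 5)*(p^3 - 8*p^2 + 17*p - 10) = p*(p - 5)^2*(p^2 - 3*p + 2) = p*(p - 5)^2*(p - 1)*(p - 2)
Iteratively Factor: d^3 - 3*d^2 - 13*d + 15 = (d + 3)*(d^2 - 6*d + 5) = (d - 1)*(d + 3)*(d - 5)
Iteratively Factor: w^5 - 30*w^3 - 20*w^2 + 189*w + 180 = (w - 5)*(w^4 + 5*w^3 - 5*w^2 - 45*w - 36) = (w - 5)*(w - 3)*(w^3 + 8*w^2 + 19*w + 12) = (w - 5)*(w - 3)*(w + 3)*(w^2 + 5*w + 4) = (w - 5)*(w - 3)*(w + 1)*(w + 3)*(w + 4)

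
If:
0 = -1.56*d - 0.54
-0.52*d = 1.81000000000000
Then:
No Solution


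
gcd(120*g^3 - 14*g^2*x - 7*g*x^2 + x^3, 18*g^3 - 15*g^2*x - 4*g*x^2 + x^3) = -6*g + x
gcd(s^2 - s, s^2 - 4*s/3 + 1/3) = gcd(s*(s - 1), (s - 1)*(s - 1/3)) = s - 1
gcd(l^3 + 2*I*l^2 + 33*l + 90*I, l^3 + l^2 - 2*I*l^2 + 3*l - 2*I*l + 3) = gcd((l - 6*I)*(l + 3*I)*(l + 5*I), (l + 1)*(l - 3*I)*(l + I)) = 1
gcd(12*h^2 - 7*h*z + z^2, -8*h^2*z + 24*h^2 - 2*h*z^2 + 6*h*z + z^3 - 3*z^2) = -4*h + z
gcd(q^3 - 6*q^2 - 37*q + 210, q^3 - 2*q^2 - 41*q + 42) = q^2 - q - 42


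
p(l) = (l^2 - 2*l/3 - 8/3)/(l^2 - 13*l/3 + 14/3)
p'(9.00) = -0.08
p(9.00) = 1.55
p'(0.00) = -0.67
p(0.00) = -0.57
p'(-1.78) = -0.22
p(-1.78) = 0.11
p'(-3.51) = -0.11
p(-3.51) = 0.37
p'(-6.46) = -0.05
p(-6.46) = 0.58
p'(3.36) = -3.48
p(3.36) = 4.57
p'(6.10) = -0.26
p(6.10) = 1.97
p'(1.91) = -20.46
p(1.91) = -7.66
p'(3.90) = -1.49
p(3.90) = 3.34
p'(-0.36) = -0.51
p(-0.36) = -0.36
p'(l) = (13/3 - 2*l)*(l^2 - 2*l/3 - 8/3)/(l^2 - 13*l/3 + 14/3)^2 + (2*l - 2/3)/(l^2 - 13*l/3 + 14/3) = -33/(9*l^2 - 42*l + 49)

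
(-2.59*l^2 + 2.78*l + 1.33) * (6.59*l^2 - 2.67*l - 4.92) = -17.0681*l^4 + 25.2355*l^3 + 14.0849*l^2 - 17.2287*l - 6.5436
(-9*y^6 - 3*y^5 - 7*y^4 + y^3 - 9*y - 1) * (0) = 0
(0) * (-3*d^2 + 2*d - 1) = 0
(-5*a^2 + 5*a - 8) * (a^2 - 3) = -5*a^4 + 5*a^3 + 7*a^2 - 15*a + 24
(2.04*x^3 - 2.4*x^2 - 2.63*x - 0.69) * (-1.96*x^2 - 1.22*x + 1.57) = -3.9984*x^5 + 2.2152*x^4 + 11.2856*x^3 + 0.793*x^2 - 3.2873*x - 1.0833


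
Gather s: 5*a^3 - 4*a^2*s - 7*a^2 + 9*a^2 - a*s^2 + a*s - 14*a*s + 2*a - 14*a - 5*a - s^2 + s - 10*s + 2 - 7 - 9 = 5*a^3 + 2*a^2 - 17*a + s^2*(-a - 1) + s*(-4*a^2 - 13*a - 9) - 14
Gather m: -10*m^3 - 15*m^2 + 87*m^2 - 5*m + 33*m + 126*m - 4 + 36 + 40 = -10*m^3 + 72*m^2 + 154*m + 72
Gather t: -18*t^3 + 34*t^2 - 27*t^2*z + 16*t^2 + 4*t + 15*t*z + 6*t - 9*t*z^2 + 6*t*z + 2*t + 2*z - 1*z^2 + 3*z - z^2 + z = -18*t^3 + t^2*(50 - 27*z) + t*(-9*z^2 + 21*z + 12) - 2*z^2 + 6*z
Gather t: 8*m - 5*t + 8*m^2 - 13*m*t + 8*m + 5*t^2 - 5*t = 8*m^2 + 16*m + 5*t^2 + t*(-13*m - 10)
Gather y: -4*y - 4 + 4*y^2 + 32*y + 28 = 4*y^2 + 28*y + 24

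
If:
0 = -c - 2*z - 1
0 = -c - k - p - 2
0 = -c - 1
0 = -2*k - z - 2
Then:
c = -1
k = -1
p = 0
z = 0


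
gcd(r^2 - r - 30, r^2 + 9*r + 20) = r + 5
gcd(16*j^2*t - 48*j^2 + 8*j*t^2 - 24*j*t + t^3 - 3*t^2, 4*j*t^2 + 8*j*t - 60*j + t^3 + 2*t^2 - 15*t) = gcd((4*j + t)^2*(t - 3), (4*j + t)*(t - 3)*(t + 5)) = 4*j*t - 12*j + t^2 - 3*t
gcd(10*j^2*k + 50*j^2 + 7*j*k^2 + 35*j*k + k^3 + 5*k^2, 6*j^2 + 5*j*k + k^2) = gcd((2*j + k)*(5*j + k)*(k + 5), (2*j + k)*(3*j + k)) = 2*j + k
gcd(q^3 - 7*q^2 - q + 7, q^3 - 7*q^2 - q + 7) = q^3 - 7*q^2 - q + 7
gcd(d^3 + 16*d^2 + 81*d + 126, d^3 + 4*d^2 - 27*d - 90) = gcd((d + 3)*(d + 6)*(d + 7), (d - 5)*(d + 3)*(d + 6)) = d^2 + 9*d + 18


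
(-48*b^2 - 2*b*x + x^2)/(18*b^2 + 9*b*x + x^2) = (-8*b + x)/(3*b + x)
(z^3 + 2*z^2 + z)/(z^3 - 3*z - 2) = z/(z - 2)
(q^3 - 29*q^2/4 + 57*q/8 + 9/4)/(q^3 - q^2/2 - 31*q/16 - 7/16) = 2*(2*q^2 - 15*q + 18)/(4*q^2 - 3*q - 7)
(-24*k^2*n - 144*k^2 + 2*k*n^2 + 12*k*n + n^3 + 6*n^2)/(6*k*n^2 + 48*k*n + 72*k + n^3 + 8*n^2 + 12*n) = (-4*k + n)/(n + 2)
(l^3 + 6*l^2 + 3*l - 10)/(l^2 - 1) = (l^2 + 7*l + 10)/(l + 1)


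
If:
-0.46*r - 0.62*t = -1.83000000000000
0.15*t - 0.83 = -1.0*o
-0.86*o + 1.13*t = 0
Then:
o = 0.74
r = 3.21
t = 0.57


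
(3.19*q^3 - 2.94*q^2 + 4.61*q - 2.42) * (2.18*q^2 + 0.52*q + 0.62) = 6.9542*q^5 - 4.7504*q^4 + 10.4988*q^3 - 4.7012*q^2 + 1.5998*q - 1.5004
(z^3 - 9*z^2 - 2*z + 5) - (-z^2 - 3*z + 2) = z^3 - 8*z^2 + z + 3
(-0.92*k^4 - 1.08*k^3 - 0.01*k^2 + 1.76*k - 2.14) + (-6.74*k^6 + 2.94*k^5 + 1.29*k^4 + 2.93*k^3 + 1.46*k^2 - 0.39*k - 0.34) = -6.74*k^6 + 2.94*k^5 + 0.37*k^4 + 1.85*k^3 + 1.45*k^2 + 1.37*k - 2.48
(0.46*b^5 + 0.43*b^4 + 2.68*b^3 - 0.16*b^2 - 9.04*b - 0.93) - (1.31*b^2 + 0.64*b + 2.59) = 0.46*b^5 + 0.43*b^4 + 2.68*b^3 - 1.47*b^2 - 9.68*b - 3.52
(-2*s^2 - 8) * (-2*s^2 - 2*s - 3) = 4*s^4 + 4*s^3 + 22*s^2 + 16*s + 24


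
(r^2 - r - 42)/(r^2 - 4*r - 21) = (r + 6)/(r + 3)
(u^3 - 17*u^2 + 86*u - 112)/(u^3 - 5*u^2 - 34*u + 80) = (u - 7)/(u + 5)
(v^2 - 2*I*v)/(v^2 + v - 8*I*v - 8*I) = v*(v - 2*I)/(v^2 + v - 8*I*v - 8*I)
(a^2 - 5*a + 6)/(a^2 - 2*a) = (a - 3)/a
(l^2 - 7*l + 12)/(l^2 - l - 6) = (l - 4)/(l + 2)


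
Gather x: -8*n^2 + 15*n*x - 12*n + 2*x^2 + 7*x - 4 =-8*n^2 - 12*n + 2*x^2 + x*(15*n + 7) - 4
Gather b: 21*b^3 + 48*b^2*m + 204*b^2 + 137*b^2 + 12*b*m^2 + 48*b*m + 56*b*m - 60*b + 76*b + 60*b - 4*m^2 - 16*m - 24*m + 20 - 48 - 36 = 21*b^3 + b^2*(48*m + 341) + b*(12*m^2 + 104*m + 76) - 4*m^2 - 40*m - 64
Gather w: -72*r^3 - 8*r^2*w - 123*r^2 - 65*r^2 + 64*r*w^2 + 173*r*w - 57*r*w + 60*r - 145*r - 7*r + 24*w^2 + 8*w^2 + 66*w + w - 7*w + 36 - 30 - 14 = -72*r^3 - 188*r^2 - 92*r + w^2*(64*r + 32) + w*(-8*r^2 + 116*r + 60) - 8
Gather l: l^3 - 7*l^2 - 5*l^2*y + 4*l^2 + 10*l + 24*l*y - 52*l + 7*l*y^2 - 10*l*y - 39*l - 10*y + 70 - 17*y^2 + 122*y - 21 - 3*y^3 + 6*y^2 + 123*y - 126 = l^3 + l^2*(-5*y - 3) + l*(7*y^2 + 14*y - 81) - 3*y^3 - 11*y^2 + 235*y - 77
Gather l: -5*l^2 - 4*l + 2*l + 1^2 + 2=-5*l^2 - 2*l + 3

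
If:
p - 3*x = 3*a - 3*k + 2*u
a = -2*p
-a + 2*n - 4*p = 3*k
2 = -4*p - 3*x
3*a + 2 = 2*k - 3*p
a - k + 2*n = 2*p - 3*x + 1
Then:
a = 2/9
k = 7/6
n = 59/36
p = -1/9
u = 77/36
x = -14/27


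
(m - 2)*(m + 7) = m^2 + 5*m - 14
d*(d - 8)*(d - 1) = d^3 - 9*d^2 + 8*d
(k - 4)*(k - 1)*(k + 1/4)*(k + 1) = k^4 - 15*k^3/4 - 2*k^2 + 15*k/4 + 1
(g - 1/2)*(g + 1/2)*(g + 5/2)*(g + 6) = g^4 + 17*g^3/2 + 59*g^2/4 - 17*g/8 - 15/4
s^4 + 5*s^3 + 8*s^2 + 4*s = s*(s + 1)*(s + 2)^2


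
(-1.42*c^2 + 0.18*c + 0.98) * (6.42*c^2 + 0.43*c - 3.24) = -9.1164*c^4 + 0.545*c^3 + 10.9698*c^2 - 0.1618*c - 3.1752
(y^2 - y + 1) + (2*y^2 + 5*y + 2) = 3*y^2 + 4*y + 3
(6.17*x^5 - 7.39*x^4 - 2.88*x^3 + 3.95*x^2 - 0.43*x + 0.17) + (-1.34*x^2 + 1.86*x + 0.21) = 6.17*x^5 - 7.39*x^4 - 2.88*x^3 + 2.61*x^2 + 1.43*x + 0.38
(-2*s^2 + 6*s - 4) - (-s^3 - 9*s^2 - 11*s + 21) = s^3 + 7*s^2 + 17*s - 25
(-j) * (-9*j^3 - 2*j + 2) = 9*j^4 + 2*j^2 - 2*j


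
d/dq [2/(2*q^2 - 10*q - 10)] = (5 - 2*q)/(-q^2 + 5*q + 5)^2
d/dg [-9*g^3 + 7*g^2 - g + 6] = -27*g^2 + 14*g - 1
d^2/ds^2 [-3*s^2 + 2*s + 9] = -6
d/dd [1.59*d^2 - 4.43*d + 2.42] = 3.18*d - 4.43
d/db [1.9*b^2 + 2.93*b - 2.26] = 3.8*b + 2.93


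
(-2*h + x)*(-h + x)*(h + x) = 2*h^3 - h^2*x - 2*h*x^2 + x^3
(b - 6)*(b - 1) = b^2 - 7*b + 6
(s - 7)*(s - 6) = s^2 - 13*s + 42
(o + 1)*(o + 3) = o^2 + 4*o + 3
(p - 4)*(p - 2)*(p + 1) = p^3 - 5*p^2 + 2*p + 8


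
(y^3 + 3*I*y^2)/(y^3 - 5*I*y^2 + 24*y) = y/(y - 8*I)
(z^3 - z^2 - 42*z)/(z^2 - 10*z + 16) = z*(z^2 - z - 42)/(z^2 - 10*z + 16)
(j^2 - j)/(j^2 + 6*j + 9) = j*(j - 1)/(j^2 + 6*j + 9)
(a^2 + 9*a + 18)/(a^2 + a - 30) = (a + 3)/(a - 5)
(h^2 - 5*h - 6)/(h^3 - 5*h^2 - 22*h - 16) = (h - 6)/(h^2 - 6*h - 16)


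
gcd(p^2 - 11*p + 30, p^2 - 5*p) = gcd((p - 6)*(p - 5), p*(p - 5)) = p - 5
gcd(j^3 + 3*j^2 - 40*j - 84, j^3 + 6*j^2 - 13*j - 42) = j^2 + 9*j + 14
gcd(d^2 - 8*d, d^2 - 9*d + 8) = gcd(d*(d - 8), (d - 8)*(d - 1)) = d - 8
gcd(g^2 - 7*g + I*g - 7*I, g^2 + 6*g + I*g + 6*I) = g + I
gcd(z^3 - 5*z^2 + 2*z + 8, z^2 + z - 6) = z - 2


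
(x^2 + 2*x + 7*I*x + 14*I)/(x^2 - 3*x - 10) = (x + 7*I)/(x - 5)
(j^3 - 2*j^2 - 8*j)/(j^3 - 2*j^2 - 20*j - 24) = j*(j - 4)/(j^2 - 4*j - 12)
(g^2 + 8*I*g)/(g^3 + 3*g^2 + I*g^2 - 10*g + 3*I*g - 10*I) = g*(g + 8*I)/(g^3 + g^2*(3 + I) + g*(-10 + 3*I) - 10*I)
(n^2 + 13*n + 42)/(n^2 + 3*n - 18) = (n + 7)/(n - 3)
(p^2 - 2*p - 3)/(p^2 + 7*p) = (p^2 - 2*p - 3)/(p*(p + 7))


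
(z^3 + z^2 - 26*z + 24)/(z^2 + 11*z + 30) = (z^2 - 5*z + 4)/(z + 5)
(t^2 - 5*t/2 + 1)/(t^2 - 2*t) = (t - 1/2)/t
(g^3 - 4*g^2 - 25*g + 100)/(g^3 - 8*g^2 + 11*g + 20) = (g + 5)/(g + 1)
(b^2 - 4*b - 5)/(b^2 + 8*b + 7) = (b - 5)/(b + 7)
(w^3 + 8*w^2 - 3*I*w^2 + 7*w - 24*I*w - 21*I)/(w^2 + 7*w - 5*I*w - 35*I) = (w^2 + w*(1 - 3*I) - 3*I)/(w - 5*I)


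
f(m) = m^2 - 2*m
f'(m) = 2*m - 2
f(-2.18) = 9.11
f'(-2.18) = -6.36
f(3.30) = 4.29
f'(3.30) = 4.60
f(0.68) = -0.90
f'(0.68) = -0.64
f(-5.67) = 43.49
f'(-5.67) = -13.34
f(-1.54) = 5.45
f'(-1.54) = -5.08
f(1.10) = -0.99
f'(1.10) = 0.20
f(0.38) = -0.62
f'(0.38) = -1.24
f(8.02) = 48.28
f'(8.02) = 14.04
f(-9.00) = 99.00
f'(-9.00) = -20.00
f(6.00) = 24.00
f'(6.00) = 10.00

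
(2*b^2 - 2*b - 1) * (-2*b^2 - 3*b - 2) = -4*b^4 - 2*b^3 + 4*b^2 + 7*b + 2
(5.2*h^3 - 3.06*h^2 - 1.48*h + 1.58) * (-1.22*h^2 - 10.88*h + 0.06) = -6.344*h^5 - 52.8428*h^4 + 35.4104*h^3 + 13.9912*h^2 - 17.2792*h + 0.0948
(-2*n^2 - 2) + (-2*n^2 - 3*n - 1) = -4*n^2 - 3*n - 3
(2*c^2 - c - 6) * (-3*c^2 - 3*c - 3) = -6*c^4 - 3*c^3 + 15*c^2 + 21*c + 18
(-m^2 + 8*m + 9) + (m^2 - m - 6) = 7*m + 3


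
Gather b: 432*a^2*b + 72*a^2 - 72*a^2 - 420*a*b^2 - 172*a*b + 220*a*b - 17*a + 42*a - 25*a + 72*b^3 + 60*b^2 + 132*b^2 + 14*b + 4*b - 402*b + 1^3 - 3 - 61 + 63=72*b^3 + b^2*(192 - 420*a) + b*(432*a^2 + 48*a - 384)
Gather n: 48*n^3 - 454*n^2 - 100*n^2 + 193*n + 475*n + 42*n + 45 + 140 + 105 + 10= 48*n^3 - 554*n^2 + 710*n + 300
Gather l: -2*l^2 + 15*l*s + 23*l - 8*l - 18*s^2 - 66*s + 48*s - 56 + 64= -2*l^2 + l*(15*s + 15) - 18*s^2 - 18*s + 8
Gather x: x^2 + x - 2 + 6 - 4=x^2 + x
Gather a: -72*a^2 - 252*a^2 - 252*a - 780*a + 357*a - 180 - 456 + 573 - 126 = -324*a^2 - 675*a - 189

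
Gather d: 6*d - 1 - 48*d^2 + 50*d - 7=-48*d^2 + 56*d - 8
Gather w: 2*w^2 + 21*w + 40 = 2*w^2 + 21*w + 40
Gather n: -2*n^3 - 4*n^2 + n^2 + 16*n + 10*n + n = -2*n^3 - 3*n^2 + 27*n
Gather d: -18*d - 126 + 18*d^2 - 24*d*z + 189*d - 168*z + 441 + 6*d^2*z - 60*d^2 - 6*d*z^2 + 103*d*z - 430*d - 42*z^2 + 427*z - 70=d^2*(6*z - 42) + d*(-6*z^2 + 79*z - 259) - 42*z^2 + 259*z + 245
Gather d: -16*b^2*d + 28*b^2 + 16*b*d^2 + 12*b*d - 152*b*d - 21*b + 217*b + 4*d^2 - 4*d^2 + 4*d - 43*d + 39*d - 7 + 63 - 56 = 28*b^2 + 16*b*d^2 + 196*b + d*(-16*b^2 - 140*b)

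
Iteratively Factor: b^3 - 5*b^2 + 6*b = (b)*(b^2 - 5*b + 6) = b*(b - 2)*(b - 3)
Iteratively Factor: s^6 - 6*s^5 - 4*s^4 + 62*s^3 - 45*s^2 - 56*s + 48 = (s + 1)*(s^5 - 7*s^4 + 3*s^3 + 59*s^2 - 104*s + 48) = (s - 1)*(s + 1)*(s^4 - 6*s^3 - 3*s^2 + 56*s - 48) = (s - 1)*(s + 1)*(s + 3)*(s^3 - 9*s^2 + 24*s - 16) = (s - 4)*(s - 1)*(s + 1)*(s + 3)*(s^2 - 5*s + 4) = (s - 4)^2*(s - 1)*(s + 1)*(s + 3)*(s - 1)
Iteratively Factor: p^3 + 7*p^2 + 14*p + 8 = (p + 2)*(p^2 + 5*p + 4) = (p + 1)*(p + 2)*(p + 4)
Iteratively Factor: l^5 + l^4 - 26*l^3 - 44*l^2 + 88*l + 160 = (l + 4)*(l^4 - 3*l^3 - 14*l^2 + 12*l + 40) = (l + 2)*(l + 4)*(l^3 - 5*l^2 - 4*l + 20) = (l - 5)*(l + 2)*(l + 4)*(l^2 - 4) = (l - 5)*(l - 2)*(l + 2)*(l + 4)*(l + 2)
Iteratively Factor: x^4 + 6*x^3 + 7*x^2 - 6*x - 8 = (x + 4)*(x^3 + 2*x^2 - x - 2) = (x + 2)*(x + 4)*(x^2 - 1) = (x - 1)*(x + 2)*(x + 4)*(x + 1)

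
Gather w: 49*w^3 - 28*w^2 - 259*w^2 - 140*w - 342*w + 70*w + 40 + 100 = 49*w^3 - 287*w^2 - 412*w + 140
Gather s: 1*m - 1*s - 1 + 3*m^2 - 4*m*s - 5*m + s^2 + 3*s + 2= 3*m^2 - 4*m + s^2 + s*(2 - 4*m) + 1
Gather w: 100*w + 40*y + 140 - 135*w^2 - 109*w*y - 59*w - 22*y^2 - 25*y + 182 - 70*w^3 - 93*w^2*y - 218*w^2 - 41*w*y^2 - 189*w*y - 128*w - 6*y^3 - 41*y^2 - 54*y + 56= -70*w^3 + w^2*(-93*y - 353) + w*(-41*y^2 - 298*y - 87) - 6*y^3 - 63*y^2 - 39*y + 378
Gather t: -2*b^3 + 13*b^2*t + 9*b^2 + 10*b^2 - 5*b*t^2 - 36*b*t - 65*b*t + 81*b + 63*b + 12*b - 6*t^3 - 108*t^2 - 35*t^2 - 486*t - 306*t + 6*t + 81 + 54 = -2*b^3 + 19*b^2 + 156*b - 6*t^3 + t^2*(-5*b - 143) + t*(13*b^2 - 101*b - 786) + 135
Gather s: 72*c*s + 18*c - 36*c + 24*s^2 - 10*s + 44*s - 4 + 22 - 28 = -18*c + 24*s^2 + s*(72*c + 34) - 10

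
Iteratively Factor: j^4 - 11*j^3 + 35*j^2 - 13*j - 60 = (j + 1)*(j^3 - 12*j^2 + 47*j - 60) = (j - 5)*(j + 1)*(j^2 - 7*j + 12) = (j - 5)*(j - 4)*(j + 1)*(j - 3)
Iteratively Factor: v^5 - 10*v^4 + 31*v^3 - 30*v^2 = (v)*(v^4 - 10*v^3 + 31*v^2 - 30*v) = v*(v - 3)*(v^3 - 7*v^2 + 10*v) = v^2*(v - 3)*(v^2 - 7*v + 10) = v^2*(v - 5)*(v - 3)*(v - 2)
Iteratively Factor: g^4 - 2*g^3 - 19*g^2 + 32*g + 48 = (g + 1)*(g^3 - 3*g^2 - 16*g + 48) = (g + 1)*(g + 4)*(g^2 - 7*g + 12) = (g - 4)*(g + 1)*(g + 4)*(g - 3)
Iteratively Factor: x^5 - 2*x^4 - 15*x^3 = (x + 3)*(x^4 - 5*x^3) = x*(x + 3)*(x^3 - 5*x^2) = x*(x - 5)*(x + 3)*(x^2) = x^2*(x - 5)*(x + 3)*(x)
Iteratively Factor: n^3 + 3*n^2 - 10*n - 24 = (n - 3)*(n^2 + 6*n + 8) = (n - 3)*(n + 2)*(n + 4)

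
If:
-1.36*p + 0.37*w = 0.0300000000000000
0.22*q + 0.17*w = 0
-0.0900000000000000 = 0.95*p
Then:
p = -0.09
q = 0.21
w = -0.27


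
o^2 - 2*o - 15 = (o - 5)*(o + 3)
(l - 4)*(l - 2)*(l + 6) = l^3 - 28*l + 48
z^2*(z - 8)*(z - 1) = z^4 - 9*z^3 + 8*z^2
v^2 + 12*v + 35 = (v + 5)*(v + 7)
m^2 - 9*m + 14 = (m - 7)*(m - 2)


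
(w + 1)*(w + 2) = w^2 + 3*w + 2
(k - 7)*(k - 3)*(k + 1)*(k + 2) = k^4 - 7*k^3 - 7*k^2 + 43*k + 42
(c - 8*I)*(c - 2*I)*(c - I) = c^3 - 11*I*c^2 - 26*c + 16*I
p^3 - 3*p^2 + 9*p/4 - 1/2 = (p - 2)*(p - 1/2)^2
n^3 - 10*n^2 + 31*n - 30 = (n - 5)*(n - 3)*(n - 2)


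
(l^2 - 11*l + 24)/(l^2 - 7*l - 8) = (l - 3)/(l + 1)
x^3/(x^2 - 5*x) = x^2/(x - 5)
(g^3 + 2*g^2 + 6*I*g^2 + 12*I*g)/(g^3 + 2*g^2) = (g + 6*I)/g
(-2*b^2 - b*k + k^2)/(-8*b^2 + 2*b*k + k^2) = (b + k)/(4*b + k)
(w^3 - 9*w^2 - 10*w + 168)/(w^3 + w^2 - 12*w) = (w^2 - 13*w + 42)/(w*(w - 3))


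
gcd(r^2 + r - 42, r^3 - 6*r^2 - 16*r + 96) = r - 6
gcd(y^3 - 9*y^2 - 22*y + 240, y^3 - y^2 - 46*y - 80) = y^2 - 3*y - 40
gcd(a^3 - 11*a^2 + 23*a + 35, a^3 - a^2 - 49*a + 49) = a - 7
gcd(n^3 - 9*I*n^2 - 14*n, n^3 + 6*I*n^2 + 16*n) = n^2 - 2*I*n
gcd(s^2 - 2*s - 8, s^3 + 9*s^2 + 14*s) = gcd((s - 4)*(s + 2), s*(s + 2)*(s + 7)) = s + 2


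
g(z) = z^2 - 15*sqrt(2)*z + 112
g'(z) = 2*z - 15*sqrt(2)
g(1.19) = 88.17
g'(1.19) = -18.83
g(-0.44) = 121.53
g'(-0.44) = -22.09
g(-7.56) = 329.53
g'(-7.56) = -36.33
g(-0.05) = 113.06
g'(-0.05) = -21.31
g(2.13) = 71.35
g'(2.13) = -16.95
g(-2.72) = 177.10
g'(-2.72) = -26.65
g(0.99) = 91.98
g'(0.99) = -19.23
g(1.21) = 87.80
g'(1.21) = -18.79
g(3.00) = 57.36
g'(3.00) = -15.21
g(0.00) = 112.00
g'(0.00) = -21.21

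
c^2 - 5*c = c*(c - 5)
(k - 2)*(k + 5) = k^2 + 3*k - 10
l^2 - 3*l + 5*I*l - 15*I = (l - 3)*(l + 5*I)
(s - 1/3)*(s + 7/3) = s^2 + 2*s - 7/9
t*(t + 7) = t^2 + 7*t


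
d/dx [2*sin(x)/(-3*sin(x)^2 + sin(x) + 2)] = 2*(3*sin(x)^2 + 2)*cos(x)/(-3*sin(x)^2 + sin(x) + 2)^2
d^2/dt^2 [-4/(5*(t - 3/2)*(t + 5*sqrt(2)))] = 16*(-4*(t + 5*sqrt(2))^2 - 2*(t + 5*sqrt(2))*(2*t - 3) - (2*t - 3)^2)/(5*(t + 5*sqrt(2))^3*(2*t - 3)^3)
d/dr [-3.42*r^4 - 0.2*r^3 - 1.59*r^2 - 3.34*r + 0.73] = -13.68*r^3 - 0.6*r^2 - 3.18*r - 3.34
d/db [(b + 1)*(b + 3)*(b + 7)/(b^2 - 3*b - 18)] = (b^2 - 12*b - 55)/(b^2 - 12*b + 36)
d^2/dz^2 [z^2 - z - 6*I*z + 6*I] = 2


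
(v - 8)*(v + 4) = v^2 - 4*v - 32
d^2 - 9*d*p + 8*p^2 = (d - 8*p)*(d - p)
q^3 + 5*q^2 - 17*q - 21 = (q - 3)*(q + 1)*(q + 7)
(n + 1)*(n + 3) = n^2 + 4*n + 3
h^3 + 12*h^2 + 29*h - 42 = (h - 1)*(h + 6)*(h + 7)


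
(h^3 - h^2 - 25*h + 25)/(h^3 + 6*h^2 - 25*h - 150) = (h - 1)/(h + 6)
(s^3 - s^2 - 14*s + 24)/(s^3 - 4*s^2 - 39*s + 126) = (s^2 + 2*s - 8)/(s^2 - s - 42)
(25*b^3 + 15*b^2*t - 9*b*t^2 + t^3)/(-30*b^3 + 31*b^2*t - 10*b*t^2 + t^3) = (-5*b^2 - 4*b*t + t^2)/(6*b^2 - 5*b*t + t^2)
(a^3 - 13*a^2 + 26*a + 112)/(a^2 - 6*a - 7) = (a^2 - 6*a - 16)/(a + 1)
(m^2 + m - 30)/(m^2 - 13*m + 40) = (m + 6)/(m - 8)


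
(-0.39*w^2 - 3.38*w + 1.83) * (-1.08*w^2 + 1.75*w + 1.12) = 0.4212*w^4 + 2.9679*w^3 - 8.3282*w^2 - 0.5831*w + 2.0496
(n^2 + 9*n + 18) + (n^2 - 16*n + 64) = 2*n^2 - 7*n + 82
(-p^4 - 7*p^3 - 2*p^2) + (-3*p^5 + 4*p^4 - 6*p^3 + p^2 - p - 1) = -3*p^5 + 3*p^4 - 13*p^3 - p^2 - p - 1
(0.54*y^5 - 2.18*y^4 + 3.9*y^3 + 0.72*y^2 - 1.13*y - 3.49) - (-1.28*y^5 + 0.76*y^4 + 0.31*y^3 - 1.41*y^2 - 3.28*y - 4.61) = 1.82*y^5 - 2.94*y^4 + 3.59*y^3 + 2.13*y^2 + 2.15*y + 1.12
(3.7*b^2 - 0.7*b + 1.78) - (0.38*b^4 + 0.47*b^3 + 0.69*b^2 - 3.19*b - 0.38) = -0.38*b^4 - 0.47*b^3 + 3.01*b^2 + 2.49*b + 2.16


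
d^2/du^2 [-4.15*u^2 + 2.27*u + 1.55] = -8.30000000000000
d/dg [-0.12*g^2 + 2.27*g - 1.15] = 2.27 - 0.24*g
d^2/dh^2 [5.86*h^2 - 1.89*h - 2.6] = 11.7200000000000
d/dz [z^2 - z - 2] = 2*z - 1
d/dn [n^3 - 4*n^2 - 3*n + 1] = 3*n^2 - 8*n - 3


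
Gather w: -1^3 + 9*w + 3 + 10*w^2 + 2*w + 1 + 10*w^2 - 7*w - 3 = 20*w^2 + 4*w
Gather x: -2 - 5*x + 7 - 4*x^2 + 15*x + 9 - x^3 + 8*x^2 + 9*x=-x^3 + 4*x^2 + 19*x + 14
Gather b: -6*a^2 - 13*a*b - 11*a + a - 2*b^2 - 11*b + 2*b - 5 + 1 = -6*a^2 - 10*a - 2*b^2 + b*(-13*a - 9) - 4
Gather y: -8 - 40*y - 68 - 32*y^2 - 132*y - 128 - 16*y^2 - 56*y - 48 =-48*y^2 - 228*y - 252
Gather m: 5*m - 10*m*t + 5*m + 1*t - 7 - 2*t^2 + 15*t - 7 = m*(10 - 10*t) - 2*t^2 + 16*t - 14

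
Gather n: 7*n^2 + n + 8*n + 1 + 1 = 7*n^2 + 9*n + 2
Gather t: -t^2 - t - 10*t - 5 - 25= -t^2 - 11*t - 30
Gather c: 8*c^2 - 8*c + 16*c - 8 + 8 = 8*c^2 + 8*c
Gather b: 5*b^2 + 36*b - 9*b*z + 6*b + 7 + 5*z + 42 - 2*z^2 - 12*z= 5*b^2 + b*(42 - 9*z) - 2*z^2 - 7*z + 49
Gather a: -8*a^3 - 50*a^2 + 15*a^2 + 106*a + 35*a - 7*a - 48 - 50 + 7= -8*a^3 - 35*a^2 + 134*a - 91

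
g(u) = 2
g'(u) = 0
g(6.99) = 2.00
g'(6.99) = 0.00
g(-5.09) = 2.00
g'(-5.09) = 0.00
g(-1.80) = 2.00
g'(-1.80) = 0.00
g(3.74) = 2.00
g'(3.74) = 0.00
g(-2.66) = 2.00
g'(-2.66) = 0.00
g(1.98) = 2.00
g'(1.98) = 0.00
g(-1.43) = 2.00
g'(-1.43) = 0.00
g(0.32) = 2.00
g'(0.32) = 0.00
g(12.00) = 2.00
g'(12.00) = 0.00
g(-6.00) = 2.00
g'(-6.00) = 0.00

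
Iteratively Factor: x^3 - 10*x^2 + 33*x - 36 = (x - 4)*(x^2 - 6*x + 9) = (x - 4)*(x - 3)*(x - 3)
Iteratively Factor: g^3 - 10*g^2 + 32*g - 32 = (g - 2)*(g^2 - 8*g + 16) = (g - 4)*(g - 2)*(g - 4)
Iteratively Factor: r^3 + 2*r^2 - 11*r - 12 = (r + 1)*(r^2 + r - 12) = (r + 1)*(r + 4)*(r - 3)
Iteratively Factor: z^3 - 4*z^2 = (z - 4)*(z^2) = z*(z - 4)*(z)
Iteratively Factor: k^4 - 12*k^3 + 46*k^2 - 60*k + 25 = (k - 1)*(k^3 - 11*k^2 + 35*k - 25) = (k - 5)*(k - 1)*(k^2 - 6*k + 5) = (k - 5)*(k - 1)^2*(k - 5)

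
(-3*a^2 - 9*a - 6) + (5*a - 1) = -3*a^2 - 4*a - 7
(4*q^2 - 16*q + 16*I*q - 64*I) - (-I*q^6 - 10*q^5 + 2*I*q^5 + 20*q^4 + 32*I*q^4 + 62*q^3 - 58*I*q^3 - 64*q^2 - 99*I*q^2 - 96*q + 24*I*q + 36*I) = I*q^6 + 10*q^5 - 2*I*q^5 - 20*q^4 - 32*I*q^4 - 62*q^3 + 58*I*q^3 + 68*q^2 + 99*I*q^2 + 80*q - 8*I*q - 100*I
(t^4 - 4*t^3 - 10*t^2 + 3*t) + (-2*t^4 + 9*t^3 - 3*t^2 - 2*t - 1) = -t^4 + 5*t^3 - 13*t^2 + t - 1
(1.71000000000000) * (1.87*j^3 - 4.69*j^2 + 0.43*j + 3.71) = 3.1977*j^3 - 8.0199*j^2 + 0.7353*j + 6.3441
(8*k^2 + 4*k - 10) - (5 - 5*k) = 8*k^2 + 9*k - 15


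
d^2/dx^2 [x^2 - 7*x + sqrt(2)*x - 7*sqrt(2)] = 2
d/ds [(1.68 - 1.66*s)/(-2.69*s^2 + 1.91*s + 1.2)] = (-4.4654*s^2 + 9.0384*s - 5.2008)/(7.2361*s^4 - 10.2758*s^3 - 2.8079*s^2 + 4.584*s + 1.44)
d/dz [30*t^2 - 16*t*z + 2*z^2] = -16*t + 4*z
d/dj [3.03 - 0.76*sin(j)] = -0.76*cos(j)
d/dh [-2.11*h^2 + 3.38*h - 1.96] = 3.38 - 4.22*h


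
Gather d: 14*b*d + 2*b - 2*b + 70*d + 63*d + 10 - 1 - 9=d*(14*b + 133)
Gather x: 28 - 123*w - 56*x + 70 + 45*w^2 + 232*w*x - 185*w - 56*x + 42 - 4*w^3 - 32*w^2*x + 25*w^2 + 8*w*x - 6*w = -4*w^3 + 70*w^2 - 314*w + x*(-32*w^2 + 240*w - 112) + 140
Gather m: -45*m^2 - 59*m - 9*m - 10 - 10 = -45*m^2 - 68*m - 20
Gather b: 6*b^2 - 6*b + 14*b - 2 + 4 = 6*b^2 + 8*b + 2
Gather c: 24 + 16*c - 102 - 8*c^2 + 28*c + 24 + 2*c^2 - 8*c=-6*c^2 + 36*c - 54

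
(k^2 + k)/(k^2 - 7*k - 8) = k/(k - 8)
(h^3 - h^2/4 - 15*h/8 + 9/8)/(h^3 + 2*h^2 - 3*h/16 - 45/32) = 4*(h - 1)/(4*h + 5)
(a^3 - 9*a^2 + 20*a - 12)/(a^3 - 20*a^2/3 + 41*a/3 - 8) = 3*(a^2 - 8*a + 12)/(3*a^2 - 17*a + 24)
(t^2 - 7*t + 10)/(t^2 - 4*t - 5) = (t - 2)/(t + 1)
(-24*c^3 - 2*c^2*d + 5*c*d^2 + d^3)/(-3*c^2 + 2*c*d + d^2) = (8*c^2 - 2*c*d - d^2)/(c - d)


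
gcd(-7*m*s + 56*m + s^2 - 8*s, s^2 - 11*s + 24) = s - 8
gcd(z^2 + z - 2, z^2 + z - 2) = z^2 + z - 2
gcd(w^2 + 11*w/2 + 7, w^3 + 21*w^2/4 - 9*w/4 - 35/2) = w + 2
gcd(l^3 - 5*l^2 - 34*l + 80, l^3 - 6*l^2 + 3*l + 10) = l - 2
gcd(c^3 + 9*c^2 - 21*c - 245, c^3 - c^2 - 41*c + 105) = c^2 + 2*c - 35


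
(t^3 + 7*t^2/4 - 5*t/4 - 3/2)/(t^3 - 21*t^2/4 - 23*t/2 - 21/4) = (t^2 + t - 2)/(t^2 - 6*t - 7)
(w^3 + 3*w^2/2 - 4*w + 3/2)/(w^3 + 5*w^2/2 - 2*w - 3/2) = (2*w - 1)/(2*w + 1)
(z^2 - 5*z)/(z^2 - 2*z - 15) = z/(z + 3)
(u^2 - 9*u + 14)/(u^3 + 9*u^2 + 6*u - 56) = (u - 7)/(u^2 + 11*u + 28)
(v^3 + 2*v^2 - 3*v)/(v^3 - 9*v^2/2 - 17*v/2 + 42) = 2*v*(v - 1)/(2*v^2 - 15*v + 28)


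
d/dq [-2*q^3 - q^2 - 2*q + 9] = -6*q^2 - 2*q - 2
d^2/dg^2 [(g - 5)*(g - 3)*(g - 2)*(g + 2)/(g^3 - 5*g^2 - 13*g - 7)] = 18*(g^4 - 2*g^3 - 12*g^2 + 370*g - 1157)/(g^7 - 17*g^6 + 69*g^5 + 123*g^4 - 573*g^3 - 1491*g^2 - 1225*g - 343)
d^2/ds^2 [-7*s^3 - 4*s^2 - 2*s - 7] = -42*s - 8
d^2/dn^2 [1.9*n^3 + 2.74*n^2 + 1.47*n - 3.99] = 11.4*n + 5.48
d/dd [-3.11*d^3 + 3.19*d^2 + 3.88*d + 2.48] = -9.33*d^2 + 6.38*d + 3.88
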